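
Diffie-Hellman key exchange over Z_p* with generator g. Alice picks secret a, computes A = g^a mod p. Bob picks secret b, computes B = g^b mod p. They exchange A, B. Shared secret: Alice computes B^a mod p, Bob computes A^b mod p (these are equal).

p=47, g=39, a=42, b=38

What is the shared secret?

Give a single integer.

Answer: 16

Derivation:
A = 39^42 mod 47  (bits of 42 = 101010)
  bit 0 = 1: r = r^2 * 39 mod 47 = 1^2 * 39 = 1*39 = 39
  bit 1 = 0: r = r^2 mod 47 = 39^2 = 17
  bit 2 = 1: r = r^2 * 39 mod 47 = 17^2 * 39 = 7*39 = 38
  bit 3 = 0: r = r^2 mod 47 = 38^2 = 34
  bit 4 = 1: r = r^2 * 39 mod 47 = 34^2 * 39 = 28*39 = 11
  bit 5 = 0: r = r^2 mod 47 = 11^2 = 27
  -> A = 27
B = 39^38 mod 47  (bits of 38 = 100110)
  bit 0 = 1: r = r^2 * 39 mod 47 = 1^2 * 39 = 1*39 = 39
  bit 1 = 0: r = r^2 mod 47 = 39^2 = 17
  bit 2 = 0: r = r^2 mod 47 = 17^2 = 7
  bit 3 = 1: r = r^2 * 39 mod 47 = 7^2 * 39 = 2*39 = 31
  bit 4 = 1: r = r^2 * 39 mod 47 = 31^2 * 39 = 21*39 = 20
  bit 5 = 0: r = r^2 mod 47 = 20^2 = 24
  -> B = 24
s = B^a = 24^42 mod 47  (bits of 42 = 101010)
  bit 0 = 1: r = r^2 * 24 mod 47 = 1^2 * 24 = 1*24 = 24
  bit 1 = 0: r = r^2 mod 47 = 24^2 = 12
  bit 2 = 1: r = r^2 * 24 mod 47 = 12^2 * 24 = 3*24 = 25
  bit 3 = 0: r = r^2 mod 47 = 25^2 = 14
  bit 4 = 1: r = r^2 * 24 mod 47 = 14^2 * 24 = 8*24 = 4
  bit 5 = 0: r = r^2 mod 47 = 4^2 = 16
  -> s = B^a = 16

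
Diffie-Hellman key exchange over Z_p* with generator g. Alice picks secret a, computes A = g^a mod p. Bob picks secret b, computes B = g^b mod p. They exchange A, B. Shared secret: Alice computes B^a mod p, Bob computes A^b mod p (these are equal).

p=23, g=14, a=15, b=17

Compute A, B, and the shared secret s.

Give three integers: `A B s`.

A = 14^15 mod 23  (bits of 15 = 1111)
  bit 0 = 1: r = r^2 * 14 mod 23 = 1^2 * 14 = 1*14 = 14
  bit 1 = 1: r = r^2 * 14 mod 23 = 14^2 * 14 = 12*14 = 7
  bit 2 = 1: r = r^2 * 14 mod 23 = 7^2 * 14 = 3*14 = 19
  bit 3 = 1: r = r^2 * 14 mod 23 = 19^2 * 14 = 16*14 = 17
  -> A = 17
B = 14^17 mod 23  (bits of 17 = 10001)
  bit 0 = 1: r = r^2 * 14 mod 23 = 1^2 * 14 = 1*14 = 14
  bit 1 = 0: r = r^2 mod 23 = 14^2 = 12
  bit 2 = 0: r = r^2 mod 23 = 12^2 = 6
  bit 3 = 0: r = r^2 mod 23 = 6^2 = 13
  bit 4 = 1: r = r^2 * 14 mod 23 = 13^2 * 14 = 8*14 = 20
  -> B = 20
s = B^a = 20^15 mod 23  (bits of 15 = 1111)
  bit 0 = 1: r = r^2 * 20 mod 23 = 1^2 * 20 = 1*20 = 20
  bit 1 = 1: r = r^2 * 20 mod 23 = 20^2 * 20 = 9*20 = 19
  bit 2 = 1: r = r^2 * 20 mod 23 = 19^2 * 20 = 16*20 = 21
  bit 3 = 1: r = r^2 * 20 mod 23 = 21^2 * 20 = 4*20 = 11
  -> s = B^a = 11

Answer: 17 20 11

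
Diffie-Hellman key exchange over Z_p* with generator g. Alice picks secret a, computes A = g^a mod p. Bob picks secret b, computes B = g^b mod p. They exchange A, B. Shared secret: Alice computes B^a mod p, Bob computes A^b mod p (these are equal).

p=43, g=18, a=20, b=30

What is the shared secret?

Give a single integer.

A = 18^20 mod 43  (bits of 20 = 10100)
  bit 0 = 1: r = r^2 * 18 mod 43 = 1^2 * 18 = 1*18 = 18
  bit 1 = 0: r = r^2 mod 43 = 18^2 = 23
  bit 2 = 1: r = r^2 * 18 mod 43 = 23^2 * 18 = 13*18 = 19
  bit 3 = 0: r = r^2 mod 43 = 19^2 = 17
  bit 4 = 0: r = r^2 mod 43 = 17^2 = 31
  -> A = 31
B = 18^30 mod 43  (bits of 30 = 11110)
  bit 0 = 1: r = r^2 * 18 mod 43 = 1^2 * 18 = 1*18 = 18
  bit 1 = 1: r = r^2 * 18 mod 43 = 18^2 * 18 = 23*18 = 27
  bit 2 = 1: r = r^2 * 18 mod 43 = 27^2 * 18 = 41*18 = 7
  bit 3 = 1: r = r^2 * 18 mod 43 = 7^2 * 18 = 6*18 = 22
  bit 4 = 0: r = r^2 mod 43 = 22^2 = 11
  -> B = 11
s = B^a = 11^20 mod 43  (bits of 20 = 10100)
  bit 0 = 1: r = r^2 * 11 mod 43 = 1^2 * 11 = 1*11 = 11
  bit 1 = 0: r = r^2 mod 43 = 11^2 = 35
  bit 2 = 1: r = r^2 * 11 mod 43 = 35^2 * 11 = 21*11 = 16
  bit 3 = 0: r = r^2 mod 43 = 16^2 = 41
  bit 4 = 0: r = r^2 mod 43 = 41^2 = 4
  -> s = B^a = 4

Answer: 4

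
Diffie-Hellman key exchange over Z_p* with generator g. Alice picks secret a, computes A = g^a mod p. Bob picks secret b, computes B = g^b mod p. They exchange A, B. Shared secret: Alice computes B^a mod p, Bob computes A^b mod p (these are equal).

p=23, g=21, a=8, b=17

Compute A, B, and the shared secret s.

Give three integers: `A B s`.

A = 21^8 mod 23  (bits of 8 = 1000)
  bit 0 = 1: r = r^2 * 21 mod 23 = 1^2 * 21 = 1*21 = 21
  bit 1 = 0: r = r^2 mod 23 = 21^2 = 4
  bit 2 = 0: r = r^2 mod 23 = 4^2 = 16
  bit 3 = 0: r = r^2 mod 23 = 16^2 = 3
  -> A = 3
B = 21^17 mod 23  (bits of 17 = 10001)
  bit 0 = 1: r = r^2 * 21 mod 23 = 1^2 * 21 = 1*21 = 21
  bit 1 = 0: r = r^2 mod 23 = 21^2 = 4
  bit 2 = 0: r = r^2 mod 23 = 4^2 = 16
  bit 3 = 0: r = r^2 mod 23 = 16^2 = 3
  bit 4 = 1: r = r^2 * 21 mod 23 = 3^2 * 21 = 9*21 = 5
  -> B = 5
s = B^a = 5^8 mod 23  (bits of 8 = 1000)
  bit 0 = 1: r = r^2 * 5 mod 23 = 1^2 * 5 = 1*5 = 5
  bit 1 = 0: r = r^2 mod 23 = 5^2 = 2
  bit 2 = 0: r = r^2 mod 23 = 2^2 = 4
  bit 3 = 0: r = r^2 mod 23 = 4^2 = 16
  -> s = B^a = 16

Answer: 3 5 16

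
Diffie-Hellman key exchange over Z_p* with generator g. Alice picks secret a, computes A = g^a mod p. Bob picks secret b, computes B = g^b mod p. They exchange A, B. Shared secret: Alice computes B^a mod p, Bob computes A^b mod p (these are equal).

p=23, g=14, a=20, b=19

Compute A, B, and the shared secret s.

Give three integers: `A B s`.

A = 14^20 mod 23  (bits of 20 = 10100)
  bit 0 = 1: r = r^2 * 14 mod 23 = 1^2 * 14 = 1*14 = 14
  bit 1 = 0: r = r^2 mod 23 = 14^2 = 12
  bit 2 = 1: r = r^2 * 14 mod 23 = 12^2 * 14 = 6*14 = 15
  bit 3 = 0: r = r^2 mod 23 = 15^2 = 18
  bit 4 = 0: r = r^2 mod 23 = 18^2 = 2
  -> A = 2
B = 14^19 mod 23  (bits of 19 = 10011)
  bit 0 = 1: r = r^2 * 14 mod 23 = 1^2 * 14 = 1*14 = 14
  bit 1 = 0: r = r^2 mod 23 = 14^2 = 12
  bit 2 = 0: r = r^2 mod 23 = 12^2 = 6
  bit 3 = 1: r = r^2 * 14 mod 23 = 6^2 * 14 = 13*14 = 21
  bit 4 = 1: r = r^2 * 14 mod 23 = 21^2 * 14 = 4*14 = 10
  -> B = 10
s = B^a = 10^20 mod 23  (bits of 20 = 10100)
  bit 0 = 1: r = r^2 * 10 mod 23 = 1^2 * 10 = 1*10 = 10
  bit 1 = 0: r = r^2 mod 23 = 10^2 = 8
  bit 2 = 1: r = r^2 * 10 mod 23 = 8^2 * 10 = 18*10 = 19
  bit 3 = 0: r = r^2 mod 23 = 19^2 = 16
  bit 4 = 0: r = r^2 mod 23 = 16^2 = 3
  -> s = B^a = 3

Answer: 2 10 3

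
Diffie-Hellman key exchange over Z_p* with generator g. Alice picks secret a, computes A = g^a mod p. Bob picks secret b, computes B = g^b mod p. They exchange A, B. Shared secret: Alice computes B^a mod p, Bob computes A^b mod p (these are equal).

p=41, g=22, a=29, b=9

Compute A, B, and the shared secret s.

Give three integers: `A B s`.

A = 22^29 mod 41  (bits of 29 = 11101)
  bit 0 = 1: r = r^2 * 22 mod 41 = 1^2 * 22 = 1*22 = 22
  bit 1 = 1: r = r^2 * 22 mod 41 = 22^2 * 22 = 33*22 = 29
  bit 2 = 1: r = r^2 * 22 mod 41 = 29^2 * 22 = 21*22 = 11
  bit 3 = 0: r = r^2 mod 41 = 11^2 = 39
  bit 4 = 1: r = r^2 * 22 mod 41 = 39^2 * 22 = 4*22 = 6
  -> A = 6
B = 22^9 mod 41  (bits of 9 = 1001)
  bit 0 = 1: r = r^2 * 22 mod 41 = 1^2 * 22 = 1*22 = 22
  bit 1 = 0: r = r^2 mod 41 = 22^2 = 33
  bit 2 = 0: r = r^2 mod 41 = 33^2 = 23
  bit 3 = 1: r = r^2 * 22 mod 41 = 23^2 * 22 = 37*22 = 35
  -> B = 35
s = B^a = 35^29 mod 41  (bits of 29 = 11101)
  bit 0 = 1: r = r^2 * 35 mod 41 = 1^2 * 35 = 1*35 = 35
  bit 1 = 1: r = r^2 * 35 mod 41 = 35^2 * 35 = 36*35 = 30
  bit 2 = 1: r = r^2 * 35 mod 41 = 30^2 * 35 = 39*35 = 12
  bit 3 = 0: r = r^2 mod 41 = 12^2 = 21
  bit 4 = 1: r = r^2 * 35 mod 41 = 21^2 * 35 = 31*35 = 19
  -> s = B^a = 19

Answer: 6 35 19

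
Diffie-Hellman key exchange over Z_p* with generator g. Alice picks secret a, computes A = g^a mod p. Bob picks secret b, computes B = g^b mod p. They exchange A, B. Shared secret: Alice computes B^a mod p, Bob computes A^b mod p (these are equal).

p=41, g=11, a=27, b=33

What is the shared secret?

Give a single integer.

Answer: 17

Derivation:
A = 11^27 mod 41  (bits of 27 = 11011)
  bit 0 = 1: r = r^2 * 11 mod 41 = 1^2 * 11 = 1*11 = 11
  bit 1 = 1: r = r^2 * 11 mod 41 = 11^2 * 11 = 39*11 = 19
  bit 2 = 0: r = r^2 mod 41 = 19^2 = 33
  bit 3 = 1: r = r^2 * 11 mod 41 = 33^2 * 11 = 23*11 = 7
  bit 4 = 1: r = r^2 * 11 mod 41 = 7^2 * 11 = 8*11 = 6
  -> A = 6
B = 11^33 mod 41  (bits of 33 = 100001)
  bit 0 = 1: r = r^2 * 11 mod 41 = 1^2 * 11 = 1*11 = 11
  bit 1 = 0: r = r^2 mod 41 = 11^2 = 39
  bit 2 = 0: r = r^2 mod 41 = 39^2 = 4
  bit 3 = 0: r = r^2 mod 41 = 4^2 = 16
  bit 4 = 0: r = r^2 mod 41 = 16^2 = 10
  bit 5 = 1: r = r^2 * 11 mod 41 = 10^2 * 11 = 18*11 = 34
  -> B = 34
s = B^a = 34^27 mod 41  (bits of 27 = 11011)
  bit 0 = 1: r = r^2 * 34 mod 41 = 1^2 * 34 = 1*34 = 34
  bit 1 = 1: r = r^2 * 34 mod 41 = 34^2 * 34 = 8*34 = 26
  bit 2 = 0: r = r^2 mod 41 = 26^2 = 20
  bit 3 = 1: r = r^2 * 34 mod 41 = 20^2 * 34 = 31*34 = 29
  bit 4 = 1: r = r^2 * 34 mod 41 = 29^2 * 34 = 21*34 = 17
  -> s = B^a = 17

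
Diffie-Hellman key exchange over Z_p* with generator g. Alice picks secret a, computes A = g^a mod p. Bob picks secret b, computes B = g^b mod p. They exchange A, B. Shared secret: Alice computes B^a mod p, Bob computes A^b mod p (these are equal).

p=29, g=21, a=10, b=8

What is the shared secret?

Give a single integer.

Answer: 25

Derivation:
A = 21^10 mod 29  (bits of 10 = 1010)
  bit 0 = 1: r = r^2 * 21 mod 29 = 1^2 * 21 = 1*21 = 21
  bit 1 = 0: r = r^2 mod 29 = 21^2 = 6
  bit 2 = 1: r = r^2 * 21 mod 29 = 6^2 * 21 = 7*21 = 2
  bit 3 = 0: r = r^2 mod 29 = 2^2 = 4
  -> A = 4
B = 21^8 mod 29  (bits of 8 = 1000)
  bit 0 = 1: r = r^2 * 21 mod 29 = 1^2 * 21 = 1*21 = 21
  bit 1 = 0: r = r^2 mod 29 = 21^2 = 6
  bit 2 = 0: r = r^2 mod 29 = 6^2 = 7
  bit 3 = 0: r = r^2 mod 29 = 7^2 = 20
  -> B = 20
s = B^a = 20^10 mod 29  (bits of 10 = 1010)
  bit 0 = 1: r = r^2 * 20 mod 29 = 1^2 * 20 = 1*20 = 20
  bit 1 = 0: r = r^2 mod 29 = 20^2 = 23
  bit 2 = 1: r = r^2 * 20 mod 29 = 23^2 * 20 = 7*20 = 24
  bit 3 = 0: r = r^2 mod 29 = 24^2 = 25
  -> s = B^a = 25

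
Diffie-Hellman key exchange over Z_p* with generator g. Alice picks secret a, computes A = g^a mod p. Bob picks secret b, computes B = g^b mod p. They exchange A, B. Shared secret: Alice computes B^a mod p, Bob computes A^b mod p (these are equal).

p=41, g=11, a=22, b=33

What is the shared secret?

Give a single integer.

A = 11^22 mod 41  (bits of 22 = 10110)
  bit 0 = 1: r = r^2 * 11 mod 41 = 1^2 * 11 = 1*11 = 11
  bit 1 = 0: r = r^2 mod 41 = 11^2 = 39
  bit 2 = 1: r = r^2 * 11 mod 41 = 39^2 * 11 = 4*11 = 3
  bit 3 = 1: r = r^2 * 11 mod 41 = 3^2 * 11 = 9*11 = 17
  bit 4 = 0: r = r^2 mod 41 = 17^2 = 2
  -> A = 2
B = 11^33 mod 41  (bits of 33 = 100001)
  bit 0 = 1: r = r^2 * 11 mod 41 = 1^2 * 11 = 1*11 = 11
  bit 1 = 0: r = r^2 mod 41 = 11^2 = 39
  bit 2 = 0: r = r^2 mod 41 = 39^2 = 4
  bit 3 = 0: r = r^2 mod 41 = 4^2 = 16
  bit 4 = 0: r = r^2 mod 41 = 16^2 = 10
  bit 5 = 1: r = r^2 * 11 mod 41 = 10^2 * 11 = 18*11 = 34
  -> B = 34
s = B^a = 34^22 mod 41  (bits of 22 = 10110)
  bit 0 = 1: r = r^2 * 34 mod 41 = 1^2 * 34 = 1*34 = 34
  bit 1 = 0: r = r^2 mod 41 = 34^2 = 8
  bit 2 = 1: r = r^2 * 34 mod 41 = 8^2 * 34 = 23*34 = 3
  bit 3 = 1: r = r^2 * 34 mod 41 = 3^2 * 34 = 9*34 = 19
  bit 4 = 0: r = r^2 mod 41 = 19^2 = 33
  -> s = B^a = 33

Answer: 33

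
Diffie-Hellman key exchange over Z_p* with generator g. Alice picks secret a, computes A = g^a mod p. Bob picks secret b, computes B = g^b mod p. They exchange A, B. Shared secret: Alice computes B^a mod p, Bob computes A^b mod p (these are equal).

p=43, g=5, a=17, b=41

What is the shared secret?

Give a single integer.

A = 5^17 mod 43  (bits of 17 = 10001)
  bit 0 = 1: r = r^2 * 5 mod 43 = 1^2 * 5 = 1*5 = 5
  bit 1 = 0: r = r^2 mod 43 = 5^2 = 25
  bit 2 = 0: r = r^2 mod 43 = 25^2 = 23
  bit 3 = 0: r = r^2 mod 43 = 23^2 = 13
  bit 4 = 1: r = r^2 * 5 mod 43 = 13^2 * 5 = 40*5 = 28
  -> A = 28
B = 5^41 mod 43  (bits of 41 = 101001)
  bit 0 = 1: r = r^2 * 5 mod 43 = 1^2 * 5 = 1*5 = 5
  bit 1 = 0: r = r^2 mod 43 = 5^2 = 25
  bit 2 = 1: r = r^2 * 5 mod 43 = 25^2 * 5 = 23*5 = 29
  bit 3 = 0: r = r^2 mod 43 = 29^2 = 24
  bit 4 = 0: r = r^2 mod 43 = 24^2 = 17
  bit 5 = 1: r = r^2 * 5 mod 43 = 17^2 * 5 = 31*5 = 26
  -> B = 26
s = B^a = 26^17 mod 43  (bits of 17 = 10001)
  bit 0 = 1: r = r^2 * 26 mod 43 = 1^2 * 26 = 1*26 = 26
  bit 1 = 0: r = r^2 mod 43 = 26^2 = 31
  bit 2 = 0: r = r^2 mod 43 = 31^2 = 15
  bit 3 = 0: r = r^2 mod 43 = 15^2 = 10
  bit 4 = 1: r = r^2 * 26 mod 43 = 10^2 * 26 = 14*26 = 20
  -> s = B^a = 20

Answer: 20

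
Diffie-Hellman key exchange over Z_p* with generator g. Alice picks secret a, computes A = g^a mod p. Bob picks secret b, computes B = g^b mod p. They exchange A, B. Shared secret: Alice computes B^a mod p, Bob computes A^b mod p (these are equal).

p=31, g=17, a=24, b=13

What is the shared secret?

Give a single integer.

Answer: 2

Derivation:
A = 17^24 mod 31  (bits of 24 = 11000)
  bit 0 = 1: r = r^2 * 17 mod 31 = 1^2 * 17 = 1*17 = 17
  bit 1 = 1: r = r^2 * 17 mod 31 = 17^2 * 17 = 10*17 = 15
  bit 2 = 0: r = r^2 mod 31 = 15^2 = 8
  bit 3 = 0: r = r^2 mod 31 = 8^2 = 2
  bit 4 = 0: r = r^2 mod 31 = 2^2 = 4
  -> A = 4
B = 17^13 mod 31  (bits of 13 = 1101)
  bit 0 = 1: r = r^2 * 17 mod 31 = 1^2 * 17 = 1*17 = 17
  bit 1 = 1: r = r^2 * 17 mod 31 = 17^2 * 17 = 10*17 = 15
  bit 2 = 0: r = r^2 mod 31 = 15^2 = 8
  bit 3 = 1: r = r^2 * 17 mod 31 = 8^2 * 17 = 2*17 = 3
  -> B = 3
s = B^a = 3^24 mod 31  (bits of 24 = 11000)
  bit 0 = 1: r = r^2 * 3 mod 31 = 1^2 * 3 = 1*3 = 3
  bit 1 = 1: r = r^2 * 3 mod 31 = 3^2 * 3 = 9*3 = 27
  bit 2 = 0: r = r^2 mod 31 = 27^2 = 16
  bit 3 = 0: r = r^2 mod 31 = 16^2 = 8
  bit 4 = 0: r = r^2 mod 31 = 8^2 = 2
  -> s = B^a = 2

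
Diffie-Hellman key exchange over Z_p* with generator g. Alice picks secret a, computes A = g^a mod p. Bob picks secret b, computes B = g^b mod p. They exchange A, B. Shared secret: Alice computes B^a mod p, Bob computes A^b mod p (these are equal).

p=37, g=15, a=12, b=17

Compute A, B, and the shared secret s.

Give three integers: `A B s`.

Answer: 26 32 10

Derivation:
A = 15^12 mod 37  (bits of 12 = 1100)
  bit 0 = 1: r = r^2 * 15 mod 37 = 1^2 * 15 = 1*15 = 15
  bit 1 = 1: r = r^2 * 15 mod 37 = 15^2 * 15 = 3*15 = 8
  bit 2 = 0: r = r^2 mod 37 = 8^2 = 27
  bit 3 = 0: r = r^2 mod 37 = 27^2 = 26
  -> A = 26
B = 15^17 mod 37  (bits of 17 = 10001)
  bit 0 = 1: r = r^2 * 15 mod 37 = 1^2 * 15 = 1*15 = 15
  bit 1 = 0: r = r^2 mod 37 = 15^2 = 3
  bit 2 = 0: r = r^2 mod 37 = 3^2 = 9
  bit 3 = 0: r = r^2 mod 37 = 9^2 = 7
  bit 4 = 1: r = r^2 * 15 mod 37 = 7^2 * 15 = 12*15 = 32
  -> B = 32
s = B^a = 32^12 mod 37  (bits of 12 = 1100)
  bit 0 = 1: r = r^2 * 32 mod 37 = 1^2 * 32 = 1*32 = 32
  bit 1 = 1: r = r^2 * 32 mod 37 = 32^2 * 32 = 25*32 = 23
  bit 2 = 0: r = r^2 mod 37 = 23^2 = 11
  bit 3 = 0: r = r^2 mod 37 = 11^2 = 10
  -> s = B^a = 10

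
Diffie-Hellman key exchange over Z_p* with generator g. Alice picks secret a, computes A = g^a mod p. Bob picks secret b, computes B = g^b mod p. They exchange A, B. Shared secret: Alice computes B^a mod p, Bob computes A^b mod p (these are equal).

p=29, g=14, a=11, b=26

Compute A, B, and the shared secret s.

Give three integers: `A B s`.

Answer: 8 4 5

Derivation:
A = 14^11 mod 29  (bits of 11 = 1011)
  bit 0 = 1: r = r^2 * 14 mod 29 = 1^2 * 14 = 1*14 = 14
  bit 1 = 0: r = r^2 mod 29 = 14^2 = 22
  bit 2 = 1: r = r^2 * 14 mod 29 = 22^2 * 14 = 20*14 = 19
  bit 3 = 1: r = r^2 * 14 mod 29 = 19^2 * 14 = 13*14 = 8
  -> A = 8
B = 14^26 mod 29  (bits of 26 = 11010)
  bit 0 = 1: r = r^2 * 14 mod 29 = 1^2 * 14 = 1*14 = 14
  bit 1 = 1: r = r^2 * 14 mod 29 = 14^2 * 14 = 22*14 = 18
  bit 2 = 0: r = r^2 mod 29 = 18^2 = 5
  bit 3 = 1: r = r^2 * 14 mod 29 = 5^2 * 14 = 25*14 = 2
  bit 4 = 0: r = r^2 mod 29 = 2^2 = 4
  -> B = 4
s = B^a = 4^11 mod 29  (bits of 11 = 1011)
  bit 0 = 1: r = r^2 * 4 mod 29 = 1^2 * 4 = 1*4 = 4
  bit 1 = 0: r = r^2 mod 29 = 4^2 = 16
  bit 2 = 1: r = r^2 * 4 mod 29 = 16^2 * 4 = 24*4 = 9
  bit 3 = 1: r = r^2 * 4 mod 29 = 9^2 * 4 = 23*4 = 5
  -> s = B^a = 5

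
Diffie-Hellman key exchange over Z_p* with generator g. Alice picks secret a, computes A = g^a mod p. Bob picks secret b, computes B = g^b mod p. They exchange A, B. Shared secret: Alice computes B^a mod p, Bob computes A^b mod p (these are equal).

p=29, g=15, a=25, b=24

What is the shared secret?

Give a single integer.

Answer: 25

Derivation:
A = 15^25 mod 29  (bits of 25 = 11001)
  bit 0 = 1: r = r^2 * 15 mod 29 = 1^2 * 15 = 1*15 = 15
  bit 1 = 1: r = r^2 * 15 mod 29 = 15^2 * 15 = 22*15 = 11
  bit 2 = 0: r = r^2 mod 29 = 11^2 = 5
  bit 3 = 0: r = r^2 mod 29 = 5^2 = 25
  bit 4 = 1: r = r^2 * 15 mod 29 = 25^2 * 15 = 16*15 = 8
  -> A = 8
B = 15^24 mod 29  (bits of 24 = 11000)
  bit 0 = 1: r = r^2 * 15 mod 29 = 1^2 * 15 = 1*15 = 15
  bit 1 = 1: r = r^2 * 15 mod 29 = 15^2 * 15 = 22*15 = 11
  bit 2 = 0: r = r^2 mod 29 = 11^2 = 5
  bit 3 = 0: r = r^2 mod 29 = 5^2 = 25
  bit 4 = 0: r = r^2 mod 29 = 25^2 = 16
  -> B = 16
s = B^a = 16^25 mod 29  (bits of 25 = 11001)
  bit 0 = 1: r = r^2 * 16 mod 29 = 1^2 * 16 = 1*16 = 16
  bit 1 = 1: r = r^2 * 16 mod 29 = 16^2 * 16 = 24*16 = 7
  bit 2 = 0: r = r^2 mod 29 = 7^2 = 20
  bit 3 = 0: r = r^2 mod 29 = 20^2 = 23
  bit 4 = 1: r = r^2 * 16 mod 29 = 23^2 * 16 = 7*16 = 25
  -> s = B^a = 25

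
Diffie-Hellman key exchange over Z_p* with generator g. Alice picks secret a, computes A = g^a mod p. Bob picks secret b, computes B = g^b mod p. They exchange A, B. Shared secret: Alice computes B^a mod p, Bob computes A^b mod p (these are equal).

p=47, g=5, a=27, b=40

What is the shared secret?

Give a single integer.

A = 5^27 mod 47  (bits of 27 = 11011)
  bit 0 = 1: r = r^2 * 5 mod 47 = 1^2 * 5 = 1*5 = 5
  bit 1 = 1: r = r^2 * 5 mod 47 = 5^2 * 5 = 25*5 = 31
  bit 2 = 0: r = r^2 mod 47 = 31^2 = 21
  bit 3 = 1: r = r^2 * 5 mod 47 = 21^2 * 5 = 18*5 = 43
  bit 4 = 1: r = r^2 * 5 mod 47 = 43^2 * 5 = 16*5 = 33
  -> A = 33
B = 5^40 mod 47  (bits of 40 = 101000)
  bit 0 = 1: r = r^2 * 5 mod 47 = 1^2 * 5 = 1*5 = 5
  bit 1 = 0: r = r^2 mod 47 = 5^2 = 25
  bit 2 = 1: r = r^2 * 5 mod 47 = 25^2 * 5 = 14*5 = 23
  bit 3 = 0: r = r^2 mod 47 = 23^2 = 12
  bit 4 = 0: r = r^2 mod 47 = 12^2 = 3
  bit 5 = 0: r = r^2 mod 47 = 3^2 = 9
  -> B = 9
s = B^a = 9^27 mod 47  (bits of 27 = 11011)
  bit 0 = 1: r = r^2 * 9 mod 47 = 1^2 * 9 = 1*9 = 9
  bit 1 = 1: r = r^2 * 9 mod 47 = 9^2 * 9 = 34*9 = 24
  bit 2 = 0: r = r^2 mod 47 = 24^2 = 12
  bit 3 = 1: r = r^2 * 9 mod 47 = 12^2 * 9 = 3*9 = 27
  bit 4 = 1: r = r^2 * 9 mod 47 = 27^2 * 9 = 24*9 = 28
  -> s = B^a = 28

Answer: 28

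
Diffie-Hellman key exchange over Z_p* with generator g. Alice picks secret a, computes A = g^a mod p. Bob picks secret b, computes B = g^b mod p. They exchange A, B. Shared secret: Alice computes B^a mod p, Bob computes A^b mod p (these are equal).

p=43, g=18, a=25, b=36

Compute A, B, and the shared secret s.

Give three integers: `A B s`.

A = 18^25 mod 43  (bits of 25 = 11001)
  bit 0 = 1: r = r^2 * 18 mod 43 = 1^2 * 18 = 1*18 = 18
  bit 1 = 1: r = r^2 * 18 mod 43 = 18^2 * 18 = 23*18 = 27
  bit 2 = 0: r = r^2 mod 43 = 27^2 = 41
  bit 3 = 0: r = r^2 mod 43 = 41^2 = 4
  bit 4 = 1: r = r^2 * 18 mod 43 = 4^2 * 18 = 16*18 = 30
  -> A = 30
B = 18^36 mod 43  (bits of 36 = 100100)
  bit 0 = 1: r = r^2 * 18 mod 43 = 1^2 * 18 = 1*18 = 18
  bit 1 = 0: r = r^2 mod 43 = 18^2 = 23
  bit 2 = 0: r = r^2 mod 43 = 23^2 = 13
  bit 3 = 1: r = r^2 * 18 mod 43 = 13^2 * 18 = 40*18 = 32
  bit 4 = 0: r = r^2 mod 43 = 32^2 = 35
  bit 5 = 0: r = r^2 mod 43 = 35^2 = 21
  -> B = 21
s = B^a = 21^25 mod 43  (bits of 25 = 11001)
  bit 0 = 1: r = r^2 * 21 mod 43 = 1^2 * 21 = 1*21 = 21
  bit 1 = 1: r = r^2 * 21 mod 43 = 21^2 * 21 = 11*21 = 16
  bit 2 = 0: r = r^2 mod 43 = 16^2 = 41
  bit 3 = 0: r = r^2 mod 43 = 41^2 = 4
  bit 4 = 1: r = r^2 * 21 mod 43 = 4^2 * 21 = 16*21 = 35
  -> s = B^a = 35

Answer: 30 21 35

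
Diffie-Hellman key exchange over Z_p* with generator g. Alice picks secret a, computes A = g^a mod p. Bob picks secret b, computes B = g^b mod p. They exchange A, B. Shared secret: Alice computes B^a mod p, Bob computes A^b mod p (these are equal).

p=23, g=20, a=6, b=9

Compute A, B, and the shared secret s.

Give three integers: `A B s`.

Answer: 16 5 8

Derivation:
A = 20^6 mod 23  (bits of 6 = 110)
  bit 0 = 1: r = r^2 * 20 mod 23 = 1^2 * 20 = 1*20 = 20
  bit 1 = 1: r = r^2 * 20 mod 23 = 20^2 * 20 = 9*20 = 19
  bit 2 = 0: r = r^2 mod 23 = 19^2 = 16
  -> A = 16
B = 20^9 mod 23  (bits of 9 = 1001)
  bit 0 = 1: r = r^2 * 20 mod 23 = 1^2 * 20 = 1*20 = 20
  bit 1 = 0: r = r^2 mod 23 = 20^2 = 9
  bit 2 = 0: r = r^2 mod 23 = 9^2 = 12
  bit 3 = 1: r = r^2 * 20 mod 23 = 12^2 * 20 = 6*20 = 5
  -> B = 5
s = B^a = 5^6 mod 23  (bits of 6 = 110)
  bit 0 = 1: r = r^2 * 5 mod 23 = 1^2 * 5 = 1*5 = 5
  bit 1 = 1: r = r^2 * 5 mod 23 = 5^2 * 5 = 2*5 = 10
  bit 2 = 0: r = r^2 mod 23 = 10^2 = 8
  -> s = B^a = 8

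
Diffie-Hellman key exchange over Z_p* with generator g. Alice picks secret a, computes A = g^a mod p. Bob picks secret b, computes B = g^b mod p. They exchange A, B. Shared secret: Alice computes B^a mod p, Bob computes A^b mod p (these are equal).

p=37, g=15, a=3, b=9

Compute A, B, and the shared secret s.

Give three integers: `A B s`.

Answer: 8 31 6

Derivation:
A = 15^3 mod 37  (bits of 3 = 11)
  bit 0 = 1: r = r^2 * 15 mod 37 = 1^2 * 15 = 1*15 = 15
  bit 1 = 1: r = r^2 * 15 mod 37 = 15^2 * 15 = 3*15 = 8
  -> A = 8
B = 15^9 mod 37  (bits of 9 = 1001)
  bit 0 = 1: r = r^2 * 15 mod 37 = 1^2 * 15 = 1*15 = 15
  bit 1 = 0: r = r^2 mod 37 = 15^2 = 3
  bit 2 = 0: r = r^2 mod 37 = 3^2 = 9
  bit 3 = 1: r = r^2 * 15 mod 37 = 9^2 * 15 = 7*15 = 31
  -> B = 31
s = B^a = 31^3 mod 37  (bits of 3 = 11)
  bit 0 = 1: r = r^2 * 31 mod 37 = 1^2 * 31 = 1*31 = 31
  bit 1 = 1: r = r^2 * 31 mod 37 = 31^2 * 31 = 36*31 = 6
  -> s = B^a = 6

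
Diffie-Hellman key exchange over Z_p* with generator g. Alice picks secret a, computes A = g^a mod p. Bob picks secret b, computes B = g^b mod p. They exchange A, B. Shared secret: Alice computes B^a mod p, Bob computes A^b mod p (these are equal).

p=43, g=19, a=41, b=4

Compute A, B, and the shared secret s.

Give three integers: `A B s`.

A = 19^41 mod 43  (bits of 41 = 101001)
  bit 0 = 1: r = r^2 * 19 mod 43 = 1^2 * 19 = 1*19 = 19
  bit 1 = 0: r = r^2 mod 43 = 19^2 = 17
  bit 2 = 1: r = r^2 * 19 mod 43 = 17^2 * 19 = 31*19 = 30
  bit 3 = 0: r = r^2 mod 43 = 30^2 = 40
  bit 4 = 0: r = r^2 mod 43 = 40^2 = 9
  bit 5 = 1: r = r^2 * 19 mod 43 = 9^2 * 19 = 38*19 = 34
  -> A = 34
B = 19^4 mod 43  (bits of 4 = 100)
  bit 0 = 1: r = r^2 * 19 mod 43 = 1^2 * 19 = 1*19 = 19
  bit 1 = 0: r = r^2 mod 43 = 19^2 = 17
  bit 2 = 0: r = r^2 mod 43 = 17^2 = 31
  -> B = 31
s = B^a = 31^41 mod 43  (bits of 41 = 101001)
  bit 0 = 1: r = r^2 * 31 mod 43 = 1^2 * 31 = 1*31 = 31
  bit 1 = 0: r = r^2 mod 43 = 31^2 = 15
  bit 2 = 1: r = r^2 * 31 mod 43 = 15^2 * 31 = 10*31 = 9
  bit 3 = 0: r = r^2 mod 43 = 9^2 = 38
  bit 4 = 0: r = r^2 mod 43 = 38^2 = 25
  bit 5 = 1: r = r^2 * 31 mod 43 = 25^2 * 31 = 23*31 = 25
  -> s = B^a = 25

Answer: 34 31 25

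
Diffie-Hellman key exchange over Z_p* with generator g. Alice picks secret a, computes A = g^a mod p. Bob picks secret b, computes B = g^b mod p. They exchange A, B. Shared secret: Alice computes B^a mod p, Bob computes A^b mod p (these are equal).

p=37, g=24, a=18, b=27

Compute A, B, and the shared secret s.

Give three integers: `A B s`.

A = 24^18 mod 37  (bits of 18 = 10010)
  bit 0 = 1: r = r^2 * 24 mod 37 = 1^2 * 24 = 1*24 = 24
  bit 1 = 0: r = r^2 mod 37 = 24^2 = 21
  bit 2 = 0: r = r^2 mod 37 = 21^2 = 34
  bit 3 = 1: r = r^2 * 24 mod 37 = 34^2 * 24 = 9*24 = 31
  bit 4 = 0: r = r^2 mod 37 = 31^2 = 36
  -> A = 36
B = 24^27 mod 37  (bits of 27 = 11011)
  bit 0 = 1: r = r^2 * 24 mod 37 = 1^2 * 24 = 1*24 = 24
  bit 1 = 1: r = r^2 * 24 mod 37 = 24^2 * 24 = 21*24 = 23
  bit 2 = 0: r = r^2 mod 37 = 23^2 = 11
  bit 3 = 1: r = r^2 * 24 mod 37 = 11^2 * 24 = 10*24 = 18
  bit 4 = 1: r = r^2 * 24 mod 37 = 18^2 * 24 = 28*24 = 6
  -> B = 6
s = B^a = 6^18 mod 37  (bits of 18 = 10010)
  bit 0 = 1: r = r^2 * 6 mod 37 = 1^2 * 6 = 1*6 = 6
  bit 1 = 0: r = r^2 mod 37 = 6^2 = 36
  bit 2 = 0: r = r^2 mod 37 = 36^2 = 1
  bit 3 = 1: r = r^2 * 6 mod 37 = 1^2 * 6 = 1*6 = 6
  bit 4 = 0: r = r^2 mod 37 = 6^2 = 36
  -> s = B^a = 36

Answer: 36 6 36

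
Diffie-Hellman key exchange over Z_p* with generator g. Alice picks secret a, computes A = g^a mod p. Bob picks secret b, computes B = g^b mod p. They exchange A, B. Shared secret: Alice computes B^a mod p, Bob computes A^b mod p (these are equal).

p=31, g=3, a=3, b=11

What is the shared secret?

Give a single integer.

Answer: 27

Derivation:
A = 3^3 mod 31  (bits of 3 = 11)
  bit 0 = 1: r = r^2 * 3 mod 31 = 1^2 * 3 = 1*3 = 3
  bit 1 = 1: r = r^2 * 3 mod 31 = 3^2 * 3 = 9*3 = 27
  -> A = 27
B = 3^11 mod 31  (bits of 11 = 1011)
  bit 0 = 1: r = r^2 * 3 mod 31 = 1^2 * 3 = 1*3 = 3
  bit 1 = 0: r = r^2 mod 31 = 3^2 = 9
  bit 2 = 1: r = r^2 * 3 mod 31 = 9^2 * 3 = 19*3 = 26
  bit 3 = 1: r = r^2 * 3 mod 31 = 26^2 * 3 = 25*3 = 13
  -> B = 13
s = B^a = 13^3 mod 31  (bits of 3 = 11)
  bit 0 = 1: r = r^2 * 13 mod 31 = 1^2 * 13 = 1*13 = 13
  bit 1 = 1: r = r^2 * 13 mod 31 = 13^2 * 13 = 14*13 = 27
  -> s = B^a = 27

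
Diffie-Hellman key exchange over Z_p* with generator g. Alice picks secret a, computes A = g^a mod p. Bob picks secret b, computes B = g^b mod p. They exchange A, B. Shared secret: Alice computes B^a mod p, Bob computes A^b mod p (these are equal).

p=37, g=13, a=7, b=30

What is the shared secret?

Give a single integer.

Answer: 27

Derivation:
A = 13^7 mod 37  (bits of 7 = 111)
  bit 0 = 1: r = r^2 * 13 mod 37 = 1^2 * 13 = 1*13 = 13
  bit 1 = 1: r = r^2 * 13 mod 37 = 13^2 * 13 = 21*13 = 14
  bit 2 = 1: r = r^2 * 13 mod 37 = 14^2 * 13 = 11*13 = 32
  -> A = 32
B = 13^30 mod 37  (bits of 30 = 11110)
  bit 0 = 1: r = r^2 * 13 mod 37 = 1^2 * 13 = 1*13 = 13
  bit 1 = 1: r = r^2 * 13 mod 37 = 13^2 * 13 = 21*13 = 14
  bit 2 = 1: r = r^2 * 13 mod 37 = 14^2 * 13 = 11*13 = 32
  bit 3 = 1: r = r^2 * 13 mod 37 = 32^2 * 13 = 25*13 = 29
  bit 4 = 0: r = r^2 mod 37 = 29^2 = 27
  -> B = 27
s = B^a = 27^7 mod 37  (bits of 7 = 111)
  bit 0 = 1: r = r^2 * 27 mod 37 = 1^2 * 27 = 1*27 = 27
  bit 1 = 1: r = r^2 * 27 mod 37 = 27^2 * 27 = 26*27 = 36
  bit 2 = 1: r = r^2 * 27 mod 37 = 36^2 * 27 = 1*27 = 27
  -> s = B^a = 27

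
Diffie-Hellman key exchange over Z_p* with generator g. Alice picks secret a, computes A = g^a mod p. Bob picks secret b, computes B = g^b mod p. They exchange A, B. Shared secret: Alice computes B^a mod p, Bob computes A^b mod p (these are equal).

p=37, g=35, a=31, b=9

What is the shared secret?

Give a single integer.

Answer: 31

Derivation:
A = 35^31 mod 37  (bits of 31 = 11111)
  bit 0 = 1: r = r^2 * 35 mod 37 = 1^2 * 35 = 1*35 = 35
  bit 1 = 1: r = r^2 * 35 mod 37 = 35^2 * 35 = 4*35 = 29
  bit 2 = 1: r = r^2 * 35 mod 37 = 29^2 * 35 = 27*35 = 20
  bit 3 = 1: r = r^2 * 35 mod 37 = 20^2 * 35 = 30*35 = 14
  bit 4 = 1: r = r^2 * 35 mod 37 = 14^2 * 35 = 11*35 = 15
  -> A = 15
B = 35^9 mod 37  (bits of 9 = 1001)
  bit 0 = 1: r = r^2 * 35 mod 37 = 1^2 * 35 = 1*35 = 35
  bit 1 = 0: r = r^2 mod 37 = 35^2 = 4
  bit 2 = 0: r = r^2 mod 37 = 4^2 = 16
  bit 3 = 1: r = r^2 * 35 mod 37 = 16^2 * 35 = 34*35 = 6
  -> B = 6
s = B^a = 6^31 mod 37  (bits of 31 = 11111)
  bit 0 = 1: r = r^2 * 6 mod 37 = 1^2 * 6 = 1*6 = 6
  bit 1 = 1: r = r^2 * 6 mod 37 = 6^2 * 6 = 36*6 = 31
  bit 2 = 1: r = r^2 * 6 mod 37 = 31^2 * 6 = 36*6 = 31
  bit 3 = 1: r = r^2 * 6 mod 37 = 31^2 * 6 = 36*6 = 31
  bit 4 = 1: r = r^2 * 6 mod 37 = 31^2 * 6 = 36*6 = 31
  -> s = B^a = 31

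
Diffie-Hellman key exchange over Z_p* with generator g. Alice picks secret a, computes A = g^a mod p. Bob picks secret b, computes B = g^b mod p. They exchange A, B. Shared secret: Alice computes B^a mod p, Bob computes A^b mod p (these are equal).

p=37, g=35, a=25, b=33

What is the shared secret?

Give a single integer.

Answer: 23

Derivation:
A = 35^25 mod 37  (bits of 25 = 11001)
  bit 0 = 1: r = r^2 * 35 mod 37 = 1^2 * 35 = 1*35 = 35
  bit 1 = 1: r = r^2 * 35 mod 37 = 35^2 * 35 = 4*35 = 29
  bit 2 = 0: r = r^2 mod 37 = 29^2 = 27
  bit 3 = 0: r = r^2 mod 37 = 27^2 = 26
  bit 4 = 1: r = r^2 * 35 mod 37 = 26^2 * 35 = 10*35 = 17
  -> A = 17
B = 35^33 mod 37  (bits of 33 = 100001)
  bit 0 = 1: r = r^2 * 35 mod 37 = 1^2 * 35 = 1*35 = 35
  bit 1 = 0: r = r^2 mod 37 = 35^2 = 4
  bit 2 = 0: r = r^2 mod 37 = 4^2 = 16
  bit 3 = 0: r = r^2 mod 37 = 16^2 = 34
  bit 4 = 0: r = r^2 mod 37 = 34^2 = 9
  bit 5 = 1: r = r^2 * 35 mod 37 = 9^2 * 35 = 7*35 = 23
  -> B = 23
s = B^a = 23^25 mod 37  (bits of 25 = 11001)
  bit 0 = 1: r = r^2 * 23 mod 37 = 1^2 * 23 = 1*23 = 23
  bit 1 = 1: r = r^2 * 23 mod 37 = 23^2 * 23 = 11*23 = 31
  bit 2 = 0: r = r^2 mod 37 = 31^2 = 36
  bit 3 = 0: r = r^2 mod 37 = 36^2 = 1
  bit 4 = 1: r = r^2 * 23 mod 37 = 1^2 * 23 = 1*23 = 23
  -> s = B^a = 23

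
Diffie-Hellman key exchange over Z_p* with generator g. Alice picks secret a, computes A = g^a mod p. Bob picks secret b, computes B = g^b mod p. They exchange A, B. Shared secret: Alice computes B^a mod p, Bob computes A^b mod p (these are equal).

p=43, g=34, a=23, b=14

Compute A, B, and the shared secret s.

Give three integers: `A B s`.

Answer: 5 6 36

Derivation:
A = 34^23 mod 43  (bits of 23 = 10111)
  bit 0 = 1: r = r^2 * 34 mod 43 = 1^2 * 34 = 1*34 = 34
  bit 1 = 0: r = r^2 mod 43 = 34^2 = 38
  bit 2 = 1: r = r^2 * 34 mod 43 = 38^2 * 34 = 25*34 = 33
  bit 3 = 1: r = r^2 * 34 mod 43 = 33^2 * 34 = 14*34 = 3
  bit 4 = 1: r = r^2 * 34 mod 43 = 3^2 * 34 = 9*34 = 5
  -> A = 5
B = 34^14 mod 43  (bits of 14 = 1110)
  bit 0 = 1: r = r^2 * 34 mod 43 = 1^2 * 34 = 1*34 = 34
  bit 1 = 1: r = r^2 * 34 mod 43 = 34^2 * 34 = 38*34 = 2
  bit 2 = 1: r = r^2 * 34 mod 43 = 2^2 * 34 = 4*34 = 7
  bit 3 = 0: r = r^2 mod 43 = 7^2 = 6
  -> B = 6
s = B^a = 6^23 mod 43  (bits of 23 = 10111)
  bit 0 = 1: r = r^2 * 6 mod 43 = 1^2 * 6 = 1*6 = 6
  bit 1 = 0: r = r^2 mod 43 = 6^2 = 36
  bit 2 = 1: r = r^2 * 6 mod 43 = 36^2 * 6 = 6*6 = 36
  bit 3 = 1: r = r^2 * 6 mod 43 = 36^2 * 6 = 6*6 = 36
  bit 4 = 1: r = r^2 * 6 mod 43 = 36^2 * 6 = 6*6 = 36
  -> s = B^a = 36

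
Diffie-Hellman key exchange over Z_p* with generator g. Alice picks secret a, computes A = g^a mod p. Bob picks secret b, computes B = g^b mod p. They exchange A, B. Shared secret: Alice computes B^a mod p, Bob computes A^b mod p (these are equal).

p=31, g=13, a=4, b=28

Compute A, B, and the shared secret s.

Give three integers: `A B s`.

A = 13^4 mod 31  (bits of 4 = 100)
  bit 0 = 1: r = r^2 * 13 mod 31 = 1^2 * 13 = 1*13 = 13
  bit 1 = 0: r = r^2 mod 31 = 13^2 = 14
  bit 2 = 0: r = r^2 mod 31 = 14^2 = 10
  -> A = 10
B = 13^28 mod 31  (bits of 28 = 11100)
  bit 0 = 1: r = r^2 * 13 mod 31 = 1^2 * 13 = 1*13 = 13
  bit 1 = 1: r = r^2 * 13 mod 31 = 13^2 * 13 = 14*13 = 27
  bit 2 = 1: r = r^2 * 13 mod 31 = 27^2 * 13 = 16*13 = 22
  bit 3 = 0: r = r^2 mod 31 = 22^2 = 19
  bit 4 = 0: r = r^2 mod 31 = 19^2 = 20
  -> B = 20
s = B^a = 20^4 mod 31  (bits of 4 = 100)
  bit 0 = 1: r = r^2 * 20 mod 31 = 1^2 * 20 = 1*20 = 20
  bit 1 = 0: r = r^2 mod 31 = 20^2 = 28
  bit 2 = 0: r = r^2 mod 31 = 28^2 = 9
  -> s = B^a = 9

Answer: 10 20 9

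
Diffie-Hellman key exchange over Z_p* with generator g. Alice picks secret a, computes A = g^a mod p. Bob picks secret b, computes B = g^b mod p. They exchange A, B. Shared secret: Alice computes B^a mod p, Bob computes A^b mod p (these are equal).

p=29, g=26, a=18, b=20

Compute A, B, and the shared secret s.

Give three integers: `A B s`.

A = 26^18 mod 29  (bits of 18 = 10010)
  bit 0 = 1: r = r^2 * 26 mod 29 = 1^2 * 26 = 1*26 = 26
  bit 1 = 0: r = r^2 mod 29 = 26^2 = 9
  bit 2 = 0: r = r^2 mod 29 = 9^2 = 23
  bit 3 = 1: r = r^2 * 26 mod 29 = 23^2 * 26 = 7*26 = 8
  bit 4 = 0: r = r^2 mod 29 = 8^2 = 6
  -> A = 6
B = 26^20 mod 29  (bits of 20 = 10100)
  bit 0 = 1: r = r^2 * 26 mod 29 = 1^2 * 26 = 1*26 = 26
  bit 1 = 0: r = r^2 mod 29 = 26^2 = 9
  bit 2 = 1: r = r^2 * 26 mod 29 = 9^2 * 26 = 23*26 = 18
  bit 3 = 0: r = r^2 mod 29 = 18^2 = 5
  bit 4 = 0: r = r^2 mod 29 = 5^2 = 25
  -> B = 25
s = B^a = 25^18 mod 29  (bits of 18 = 10010)
  bit 0 = 1: r = r^2 * 25 mod 29 = 1^2 * 25 = 1*25 = 25
  bit 1 = 0: r = r^2 mod 29 = 25^2 = 16
  bit 2 = 0: r = r^2 mod 29 = 16^2 = 24
  bit 3 = 1: r = r^2 * 25 mod 29 = 24^2 * 25 = 25*25 = 16
  bit 4 = 0: r = r^2 mod 29 = 16^2 = 24
  -> s = B^a = 24

Answer: 6 25 24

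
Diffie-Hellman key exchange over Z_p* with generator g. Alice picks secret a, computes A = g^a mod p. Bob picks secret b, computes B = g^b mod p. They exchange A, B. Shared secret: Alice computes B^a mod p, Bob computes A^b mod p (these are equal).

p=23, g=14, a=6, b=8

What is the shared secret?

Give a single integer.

Answer: 6

Derivation:
A = 14^6 mod 23  (bits of 6 = 110)
  bit 0 = 1: r = r^2 * 14 mod 23 = 1^2 * 14 = 1*14 = 14
  bit 1 = 1: r = r^2 * 14 mod 23 = 14^2 * 14 = 12*14 = 7
  bit 2 = 0: r = r^2 mod 23 = 7^2 = 3
  -> A = 3
B = 14^8 mod 23  (bits of 8 = 1000)
  bit 0 = 1: r = r^2 * 14 mod 23 = 1^2 * 14 = 1*14 = 14
  bit 1 = 0: r = r^2 mod 23 = 14^2 = 12
  bit 2 = 0: r = r^2 mod 23 = 12^2 = 6
  bit 3 = 0: r = r^2 mod 23 = 6^2 = 13
  -> B = 13
s = B^a = 13^6 mod 23  (bits of 6 = 110)
  bit 0 = 1: r = r^2 * 13 mod 23 = 1^2 * 13 = 1*13 = 13
  bit 1 = 1: r = r^2 * 13 mod 23 = 13^2 * 13 = 8*13 = 12
  bit 2 = 0: r = r^2 mod 23 = 12^2 = 6
  -> s = B^a = 6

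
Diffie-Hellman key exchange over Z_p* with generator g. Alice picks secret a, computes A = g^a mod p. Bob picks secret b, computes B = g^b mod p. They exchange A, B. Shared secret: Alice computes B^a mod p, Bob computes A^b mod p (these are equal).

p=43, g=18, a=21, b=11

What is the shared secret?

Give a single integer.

Answer: 42

Derivation:
A = 18^21 mod 43  (bits of 21 = 10101)
  bit 0 = 1: r = r^2 * 18 mod 43 = 1^2 * 18 = 1*18 = 18
  bit 1 = 0: r = r^2 mod 43 = 18^2 = 23
  bit 2 = 1: r = r^2 * 18 mod 43 = 23^2 * 18 = 13*18 = 19
  bit 3 = 0: r = r^2 mod 43 = 19^2 = 17
  bit 4 = 1: r = r^2 * 18 mod 43 = 17^2 * 18 = 31*18 = 42
  -> A = 42
B = 18^11 mod 43  (bits of 11 = 1011)
  bit 0 = 1: r = r^2 * 18 mod 43 = 1^2 * 18 = 1*18 = 18
  bit 1 = 0: r = r^2 mod 43 = 18^2 = 23
  bit 2 = 1: r = r^2 * 18 mod 43 = 23^2 * 18 = 13*18 = 19
  bit 3 = 1: r = r^2 * 18 mod 43 = 19^2 * 18 = 17*18 = 5
  -> B = 5
s = B^a = 5^21 mod 43  (bits of 21 = 10101)
  bit 0 = 1: r = r^2 * 5 mod 43 = 1^2 * 5 = 1*5 = 5
  bit 1 = 0: r = r^2 mod 43 = 5^2 = 25
  bit 2 = 1: r = r^2 * 5 mod 43 = 25^2 * 5 = 23*5 = 29
  bit 3 = 0: r = r^2 mod 43 = 29^2 = 24
  bit 4 = 1: r = r^2 * 5 mod 43 = 24^2 * 5 = 17*5 = 42
  -> s = B^a = 42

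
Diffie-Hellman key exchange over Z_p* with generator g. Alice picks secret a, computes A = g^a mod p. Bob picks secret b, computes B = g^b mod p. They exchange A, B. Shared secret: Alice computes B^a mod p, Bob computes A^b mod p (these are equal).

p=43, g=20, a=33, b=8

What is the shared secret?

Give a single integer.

A = 20^33 mod 43  (bits of 33 = 100001)
  bit 0 = 1: r = r^2 * 20 mod 43 = 1^2 * 20 = 1*20 = 20
  bit 1 = 0: r = r^2 mod 43 = 20^2 = 13
  bit 2 = 0: r = r^2 mod 43 = 13^2 = 40
  bit 3 = 0: r = r^2 mod 43 = 40^2 = 9
  bit 4 = 0: r = r^2 mod 43 = 9^2 = 38
  bit 5 = 1: r = r^2 * 20 mod 43 = 38^2 * 20 = 25*20 = 27
  -> A = 27
B = 20^8 mod 43  (bits of 8 = 1000)
  bit 0 = 1: r = r^2 * 20 mod 43 = 1^2 * 20 = 1*20 = 20
  bit 1 = 0: r = r^2 mod 43 = 20^2 = 13
  bit 2 = 0: r = r^2 mod 43 = 13^2 = 40
  bit 3 = 0: r = r^2 mod 43 = 40^2 = 9
  -> B = 9
s = B^a = 9^33 mod 43  (bits of 33 = 100001)
  bit 0 = 1: r = r^2 * 9 mod 43 = 1^2 * 9 = 1*9 = 9
  bit 1 = 0: r = r^2 mod 43 = 9^2 = 38
  bit 2 = 0: r = r^2 mod 43 = 38^2 = 25
  bit 3 = 0: r = r^2 mod 43 = 25^2 = 23
  bit 4 = 0: r = r^2 mod 43 = 23^2 = 13
  bit 5 = 1: r = r^2 * 9 mod 43 = 13^2 * 9 = 40*9 = 16
  -> s = B^a = 16

Answer: 16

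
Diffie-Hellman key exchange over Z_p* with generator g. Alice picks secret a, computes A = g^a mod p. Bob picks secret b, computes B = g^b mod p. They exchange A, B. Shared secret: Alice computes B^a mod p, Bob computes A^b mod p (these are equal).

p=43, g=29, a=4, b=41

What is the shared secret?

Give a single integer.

A = 29^4 mod 43  (bits of 4 = 100)
  bit 0 = 1: r = r^2 * 29 mod 43 = 1^2 * 29 = 1*29 = 29
  bit 1 = 0: r = r^2 mod 43 = 29^2 = 24
  bit 2 = 0: r = r^2 mod 43 = 24^2 = 17
  -> A = 17
B = 29^41 mod 43  (bits of 41 = 101001)
  bit 0 = 1: r = r^2 * 29 mod 43 = 1^2 * 29 = 1*29 = 29
  bit 1 = 0: r = r^2 mod 43 = 29^2 = 24
  bit 2 = 1: r = r^2 * 29 mod 43 = 24^2 * 29 = 17*29 = 20
  bit 3 = 0: r = r^2 mod 43 = 20^2 = 13
  bit 4 = 0: r = r^2 mod 43 = 13^2 = 40
  bit 5 = 1: r = r^2 * 29 mod 43 = 40^2 * 29 = 9*29 = 3
  -> B = 3
s = B^a = 3^4 mod 43  (bits of 4 = 100)
  bit 0 = 1: r = r^2 * 3 mod 43 = 1^2 * 3 = 1*3 = 3
  bit 1 = 0: r = r^2 mod 43 = 3^2 = 9
  bit 2 = 0: r = r^2 mod 43 = 9^2 = 38
  -> s = B^a = 38

Answer: 38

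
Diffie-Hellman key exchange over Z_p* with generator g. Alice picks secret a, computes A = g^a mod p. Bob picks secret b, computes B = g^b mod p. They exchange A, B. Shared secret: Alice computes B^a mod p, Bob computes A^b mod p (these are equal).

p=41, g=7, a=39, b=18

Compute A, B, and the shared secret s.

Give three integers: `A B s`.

A = 7^39 mod 41  (bits of 39 = 100111)
  bit 0 = 1: r = r^2 * 7 mod 41 = 1^2 * 7 = 1*7 = 7
  bit 1 = 0: r = r^2 mod 41 = 7^2 = 8
  bit 2 = 0: r = r^2 mod 41 = 8^2 = 23
  bit 3 = 1: r = r^2 * 7 mod 41 = 23^2 * 7 = 37*7 = 13
  bit 4 = 1: r = r^2 * 7 mod 41 = 13^2 * 7 = 5*7 = 35
  bit 5 = 1: r = r^2 * 7 mod 41 = 35^2 * 7 = 36*7 = 6
  -> A = 6
B = 7^18 mod 41  (bits of 18 = 10010)
  bit 0 = 1: r = r^2 * 7 mod 41 = 1^2 * 7 = 1*7 = 7
  bit 1 = 0: r = r^2 mod 41 = 7^2 = 8
  bit 2 = 0: r = r^2 mod 41 = 8^2 = 23
  bit 3 = 1: r = r^2 * 7 mod 41 = 23^2 * 7 = 37*7 = 13
  bit 4 = 0: r = r^2 mod 41 = 13^2 = 5
  -> B = 5
s = B^a = 5^39 mod 41  (bits of 39 = 100111)
  bit 0 = 1: r = r^2 * 5 mod 41 = 1^2 * 5 = 1*5 = 5
  bit 1 = 0: r = r^2 mod 41 = 5^2 = 25
  bit 2 = 0: r = r^2 mod 41 = 25^2 = 10
  bit 3 = 1: r = r^2 * 5 mod 41 = 10^2 * 5 = 18*5 = 8
  bit 4 = 1: r = r^2 * 5 mod 41 = 8^2 * 5 = 23*5 = 33
  bit 5 = 1: r = r^2 * 5 mod 41 = 33^2 * 5 = 23*5 = 33
  -> s = B^a = 33

Answer: 6 5 33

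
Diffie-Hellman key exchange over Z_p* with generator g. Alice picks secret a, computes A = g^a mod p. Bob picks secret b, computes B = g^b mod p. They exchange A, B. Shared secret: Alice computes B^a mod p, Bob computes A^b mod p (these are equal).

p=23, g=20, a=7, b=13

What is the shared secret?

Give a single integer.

A = 20^7 mod 23  (bits of 7 = 111)
  bit 0 = 1: r = r^2 * 20 mod 23 = 1^2 * 20 = 1*20 = 20
  bit 1 = 1: r = r^2 * 20 mod 23 = 20^2 * 20 = 9*20 = 19
  bit 2 = 1: r = r^2 * 20 mod 23 = 19^2 * 20 = 16*20 = 21
  -> A = 21
B = 20^13 mod 23  (bits of 13 = 1101)
  bit 0 = 1: r = r^2 * 20 mod 23 = 1^2 * 20 = 1*20 = 20
  bit 1 = 1: r = r^2 * 20 mod 23 = 20^2 * 20 = 9*20 = 19
  bit 2 = 0: r = r^2 mod 23 = 19^2 = 16
  bit 3 = 1: r = r^2 * 20 mod 23 = 16^2 * 20 = 3*20 = 14
  -> B = 14
s = B^a = 14^7 mod 23  (bits of 7 = 111)
  bit 0 = 1: r = r^2 * 14 mod 23 = 1^2 * 14 = 1*14 = 14
  bit 1 = 1: r = r^2 * 14 mod 23 = 14^2 * 14 = 12*14 = 7
  bit 2 = 1: r = r^2 * 14 mod 23 = 7^2 * 14 = 3*14 = 19
  -> s = B^a = 19

Answer: 19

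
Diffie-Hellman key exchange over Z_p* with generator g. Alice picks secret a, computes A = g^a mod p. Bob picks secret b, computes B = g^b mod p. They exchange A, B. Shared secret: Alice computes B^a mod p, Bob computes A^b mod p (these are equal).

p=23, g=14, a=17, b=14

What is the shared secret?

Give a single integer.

Answer: 4

Derivation:
A = 14^17 mod 23  (bits of 17 = 10001)
  bit 0 = 1: r = r^2 * 14 mod 23 = 1^2 * 14 = 1*14 = 14
  bit 1 = 0: r = r^2 mod 23 = 14^2 = 12
  bit 2 = 0: r = r^2 mod 23 = 12^2 = 6
  bit 3 = 0: r = r^2 mod 23 = 6^2 = 13
  bit 4 = 1: r = r^2 * 14 mod 23 = 13^2 * 14 = 8*14 = 20
  -> A = 20
B = 14^14 mod 23  (bits of 14 = 1110)
  bit 0 = 1: r = r^2 * 14 mod 23 = 1^2 * 14 = 1*14 = 14
  bit 1 = 1: r = r^2 * 14 mod 23 = 14^2 * 14 = 12*14 = 7
  bit 2 = 1: r = r^2 * 14 mod 23 = 7^2 * 14 = 3*14 = 19
  bit 3 = 0: r = r^2 mod 23 = 19^2 = 16
  -> B = 16
s = B^a = 16^17 mod 23  (bits of 17 = 10001)
  bit 0 = 1: r = r^2 * 16 mod 23 = 1^2 * 16 = 1*16 = 16
  bit 1 = 0: r = r^2 mod 23 = 16^2 = 3
  bit 2 = 0: r = r^2 mod 23 = 3^2 = 9
  bit 3 = 0: r = r^2 mod 23 = 9^2 = 12
  bit 4 = 1: r = r^2 * 16 mod 23 = 12^2 * 16 = 6*16 = 4
  -> s = B^a = 4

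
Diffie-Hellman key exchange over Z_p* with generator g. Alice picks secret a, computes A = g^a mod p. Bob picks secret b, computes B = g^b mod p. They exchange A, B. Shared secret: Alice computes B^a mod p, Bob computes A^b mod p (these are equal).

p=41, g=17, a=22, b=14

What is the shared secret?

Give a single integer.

Answer: 25

Derivation:
A = 17^22 mod 41  (bits of 22 = 10110)
  bit 0 = 1: r = r^2 * 17 mod 41 = 1^2 * 17 = 1*17 = 17
  bit 1 = 0: r = r^2 mod 41 = 17^2 = 2
  bit 2 = 1: r = r^2 * 17 mod 41 = 2^2 * 17 = 4*17 = 27
  bit 3 = 1: r = r^2 * 17 mod 41 = 27^2 * 17 = 32*17 = 11
  bit 4 = 0: r = r^2 mod 41 = 11^2 = 39
  -> A = 39
B = 17^14 mod 41  (bits of 14 = 1110)
  bit 0 = 1: r = r^2 * 17 mod 41 = 1^2 * 17 = 1*17 = 17
  bit 1 = 1: r = r^2 * 17 mod 41 = 17^2 * 17 = 2*17 = 34
  bit 2 = 1: r = r^2 * 17 mod 41 = 34^2 * 17 = 8*17 = 13
  bit 3 = 0: r = r^2 mod 41 = 13^2 = 5
  -> B = 5
s = B^a = 5^22 mod 41  (bits of 22 = 10110)
  bit 0 = 1: r = r^2 * 5 mod 41 = 1^2 * 5 = 1*5 = 5
  bit 1 = 0: r = r^2 mod 41 = 5^2 = 25
  bit 2 = 1: r = r^2 * 5 mod 41 = 25^2 * 5 = 10*5 = 9
  bit 3 = 1: r = r^2 * 5 mod 41 = 9^2 * 5 = 40*5 = 36
  bit 4 = 0: r = r^2 mod 41 = 36^2 = 25
  -> s = B^a = 25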